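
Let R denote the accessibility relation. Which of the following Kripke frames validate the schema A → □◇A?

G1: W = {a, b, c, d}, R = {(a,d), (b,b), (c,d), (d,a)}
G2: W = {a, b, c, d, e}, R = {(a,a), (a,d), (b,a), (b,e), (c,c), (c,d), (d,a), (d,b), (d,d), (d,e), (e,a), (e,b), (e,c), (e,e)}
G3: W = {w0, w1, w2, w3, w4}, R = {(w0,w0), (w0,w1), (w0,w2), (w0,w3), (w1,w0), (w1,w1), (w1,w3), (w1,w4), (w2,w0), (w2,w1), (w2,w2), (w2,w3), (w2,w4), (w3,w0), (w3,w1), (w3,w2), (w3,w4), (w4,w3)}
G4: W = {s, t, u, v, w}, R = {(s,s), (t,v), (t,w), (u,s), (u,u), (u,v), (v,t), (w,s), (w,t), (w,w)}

none

This is the axiom for symmetry; its first-order frame correspondent is ∀x ∀y (Rxy → Ryx).
G1: fails — Rcd but not Rdc.
G2: fails — Rcd but not Rdc.
G3: fails — Rw2w4 but not Rw4w2.
G4: fails — Ruv but not Rvu.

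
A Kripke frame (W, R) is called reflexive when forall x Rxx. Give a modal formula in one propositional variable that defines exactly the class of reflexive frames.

This is reflexivity; the standard corresponding axiom is T: □r → r.

□r → r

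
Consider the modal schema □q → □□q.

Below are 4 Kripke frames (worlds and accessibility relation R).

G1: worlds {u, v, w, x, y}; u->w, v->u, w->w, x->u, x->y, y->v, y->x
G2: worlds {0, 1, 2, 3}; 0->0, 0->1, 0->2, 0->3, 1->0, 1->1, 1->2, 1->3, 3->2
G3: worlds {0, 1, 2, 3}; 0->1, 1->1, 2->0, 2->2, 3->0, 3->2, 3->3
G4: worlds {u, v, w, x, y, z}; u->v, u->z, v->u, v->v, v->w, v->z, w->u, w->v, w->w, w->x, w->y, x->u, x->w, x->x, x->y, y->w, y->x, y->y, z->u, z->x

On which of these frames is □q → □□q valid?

Frame correspondent (Sahlqvist): ∀x ∀y ∀z (Rxy ∧ Ryz → Rxz) — i.e. transitivity.
G1: fails — Ryx and Rxu but not Ryu.
G2: holds.
G3: fails — R20 and R01 but not R21.
G4: fails — Ruv and Rvu but not Ruu.
Valid on: G2.

G2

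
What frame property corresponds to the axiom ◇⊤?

This is a form of the D axiom.
Its frame correspondent is seriality — ∀x ∃y Rxy.

seriality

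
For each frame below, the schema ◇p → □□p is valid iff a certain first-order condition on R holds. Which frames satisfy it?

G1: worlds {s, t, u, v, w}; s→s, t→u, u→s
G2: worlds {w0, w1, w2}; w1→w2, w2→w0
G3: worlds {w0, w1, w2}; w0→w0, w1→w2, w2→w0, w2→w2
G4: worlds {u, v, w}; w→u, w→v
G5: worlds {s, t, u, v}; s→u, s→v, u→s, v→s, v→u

G4

The schema corresponds to a generalized confluence (Geach) condition: ∀x ∀y ∀z ((xRy ∧ xR²z) → ∃w (y = w ∧ z = w)).
G1: fails — tRu, tR²s but u ≠ s.
G2: fails — w1Rw2, w1R²w0 but w2 ≠ w0.
G3: fails — w1Rw2, w1R²w0 but w2 ≠ w0.
G4: ✓.
G5: fails — sRu, sR²s but u ≠ s.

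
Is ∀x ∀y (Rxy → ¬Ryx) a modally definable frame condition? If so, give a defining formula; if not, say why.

No — not modally definable

If a class were modally definable it would be closed under surjective bounded morphisms (Goldblatt–Thomason).
The 3-cycle (worlds a,b,c with a→b→c→a) is asymmetric. Mapping every world to a single reflexive point • is a surjective bounded morphism, and the reflexive point is not asymmetric (R•• but asymmetry requires ¬R••).
So no modal formula (or set of formulas) defines exactly the asymmetric frames.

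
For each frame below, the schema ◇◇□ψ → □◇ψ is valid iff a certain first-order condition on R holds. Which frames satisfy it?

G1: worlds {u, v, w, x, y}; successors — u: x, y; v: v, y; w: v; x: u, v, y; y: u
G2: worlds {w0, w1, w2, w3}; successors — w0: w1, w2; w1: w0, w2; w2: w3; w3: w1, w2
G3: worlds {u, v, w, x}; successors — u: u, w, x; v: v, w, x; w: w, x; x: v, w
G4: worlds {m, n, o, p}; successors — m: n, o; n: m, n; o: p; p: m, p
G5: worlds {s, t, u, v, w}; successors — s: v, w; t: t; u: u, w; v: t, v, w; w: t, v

The schema corresponds to a generalized confluence (Geach) condition: ∀x ∀y ∀z ((xR²y ∧ xRz) → ∃w (yRw ∧ zRw)).
G1: fails — uR²u, uRy but no t with uRt and yRt.
G2: fails — w0R²w0, w0Rw2 but no w with w0Rw and w2Rw.
G3: holds.
G4: fails — mR²m, mRo but no w with mRw and oRw.
G5: fails — uR²t, uRu but no w* with tRw* and uRw*.

G3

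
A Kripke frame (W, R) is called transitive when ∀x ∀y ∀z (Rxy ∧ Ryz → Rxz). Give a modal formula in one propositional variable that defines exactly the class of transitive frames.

A defining formula is □r → □□r (the 4 axiom).

□r → □□r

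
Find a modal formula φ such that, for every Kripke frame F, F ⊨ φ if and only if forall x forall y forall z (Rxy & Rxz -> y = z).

◇q → □q

This is partial functionality; the standard corresponding axiom is CD: ◇q → □q.
Suppose ◇q→□q is valid. Take Rxy, Rxz and set V(q)={y}. Then ◇q at x, so □q at x, so q at z, i.e. z=y.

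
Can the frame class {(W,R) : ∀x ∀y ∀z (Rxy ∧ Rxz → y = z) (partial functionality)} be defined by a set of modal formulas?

Definable; ◇q → □q defines it

This is a Sahlqvist condition; the CD axiom ◇q → □q defines it.
Suppose ◇q→□q is valid. Take Rxy, Rxz and set V(q)={y}. Then ◇q at x, so □q at x, so q at z, i.e. z=y.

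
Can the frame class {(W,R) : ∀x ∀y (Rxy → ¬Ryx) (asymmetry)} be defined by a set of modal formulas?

If a class were modally definable it would be closed under surjective bounded morphisms (Goldblatt–Thomason).
The 5-cycle (worlds 0,1,2,3,4 with 0→1→2→3→4→0) is asymmetric. Mapping every world to a single reflexive point • is a surjective bounded morphism, and the reflexive point is not asymmetric (R•• but asymmetry requires ¬R••).
Hence asymmetry is not modally definable.

No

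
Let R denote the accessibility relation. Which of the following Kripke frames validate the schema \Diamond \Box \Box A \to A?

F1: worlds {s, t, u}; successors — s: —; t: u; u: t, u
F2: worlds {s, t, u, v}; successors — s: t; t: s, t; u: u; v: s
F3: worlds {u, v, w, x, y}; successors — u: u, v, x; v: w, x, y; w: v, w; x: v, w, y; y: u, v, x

F1, F3

Frame correspondent (Sahlqvist): \forall x \forall y (xRy \to \exists w (y R^2 w \wedge x = w)) — i.e. a generalized confluence (Geach) condition.
F1: ✓.
F2: fails — vRs but no w with sR²w and v=w.
F3: ✓.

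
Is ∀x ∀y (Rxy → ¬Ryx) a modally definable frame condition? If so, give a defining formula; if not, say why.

If a class were modally definable it would be closed under surjective bounded morphisms (Goldblatt–Thomason).
The 3-cycle (worlds s,t,u with s→t→u→s) is asymmetric. Mapping every world to a single reflexive point • is a surjective bounded morphism, and the reflexive point is not asymmetric (R•• but asymmetry requires ¬R••).
So the class is not modally definable.

No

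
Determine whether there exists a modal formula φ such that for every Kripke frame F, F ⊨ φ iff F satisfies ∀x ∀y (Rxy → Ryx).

Yes: it is symmetry, defined by the B schema q → □◇q.
Suppose q→□◇q is valid. Take Rxy and set V(q)={x}. Then q at x, so □◇q at x, so ◇q at y, so some z with Ryz has q; z=x, i.e. Ryx.

Yes, by q → □◇q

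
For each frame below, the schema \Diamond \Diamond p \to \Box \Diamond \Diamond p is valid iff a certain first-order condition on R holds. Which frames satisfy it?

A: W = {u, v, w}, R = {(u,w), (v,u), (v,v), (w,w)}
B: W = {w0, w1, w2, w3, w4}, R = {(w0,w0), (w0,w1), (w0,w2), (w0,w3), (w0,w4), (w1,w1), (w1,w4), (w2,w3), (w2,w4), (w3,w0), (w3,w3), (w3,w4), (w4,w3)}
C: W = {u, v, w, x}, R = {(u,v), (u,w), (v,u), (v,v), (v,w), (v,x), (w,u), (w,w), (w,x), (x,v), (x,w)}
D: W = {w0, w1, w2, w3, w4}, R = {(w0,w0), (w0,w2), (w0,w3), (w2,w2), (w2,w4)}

Frame correspondent (Sahlqvist): \forall x \forall y \forall z ((x R^2 y \wedge xRz) \to \exists w (y = w \wedge z R^2 w)) — i.e. a generalized confluence (Geach) condition.
A: fails — vR²u, vRu but no t with u=t and uR²t.
B: fails — w0R²w0, w0Rw1 but no w with w0=w and w1R²w.
C: holds.
D: fails — w0R²w0, w0Rw2 but no w with w0=w and w2R²w.

C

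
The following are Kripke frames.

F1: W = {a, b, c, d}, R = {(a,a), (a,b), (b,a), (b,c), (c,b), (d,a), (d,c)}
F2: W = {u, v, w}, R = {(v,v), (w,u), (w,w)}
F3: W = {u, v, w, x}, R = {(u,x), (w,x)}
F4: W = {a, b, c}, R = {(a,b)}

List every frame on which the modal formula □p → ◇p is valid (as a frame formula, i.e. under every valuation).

F1

The schema corresponds to seriality: ∀x ∃y Rxy.
F1: ✓.
F2: fails — world u has no successor.
F3: fails — world v has no successor.
F4: fails — world b has no successor.
Valid on: F1.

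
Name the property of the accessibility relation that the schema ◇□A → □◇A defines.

Suppose ◇□A→□◇A is valid. Take Rxy, Rxz and set V(A)={w : Ryw}. Then □A at y so ◇□A at x, so □◇A at x, so ◇A at z, giving w with Rzw and Ryw.
Conversely, any frame satisfying ∀x ∀y ∀z (Rxy ∧ Rxz → ∃w (Ryw ∧ Rzw)) validates the schema.
Frame condition: ∀x ∀y ∀z (Rxy ∧ Rxz → ∃w (Ryw ∧ Rzw)).

Convergence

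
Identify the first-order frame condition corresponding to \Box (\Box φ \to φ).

This schema is the T□ axiom.
Its frame correspondent is shift-reflexivity — \forall x \forall y (Rxy \to Ryy).

shift-reflexivity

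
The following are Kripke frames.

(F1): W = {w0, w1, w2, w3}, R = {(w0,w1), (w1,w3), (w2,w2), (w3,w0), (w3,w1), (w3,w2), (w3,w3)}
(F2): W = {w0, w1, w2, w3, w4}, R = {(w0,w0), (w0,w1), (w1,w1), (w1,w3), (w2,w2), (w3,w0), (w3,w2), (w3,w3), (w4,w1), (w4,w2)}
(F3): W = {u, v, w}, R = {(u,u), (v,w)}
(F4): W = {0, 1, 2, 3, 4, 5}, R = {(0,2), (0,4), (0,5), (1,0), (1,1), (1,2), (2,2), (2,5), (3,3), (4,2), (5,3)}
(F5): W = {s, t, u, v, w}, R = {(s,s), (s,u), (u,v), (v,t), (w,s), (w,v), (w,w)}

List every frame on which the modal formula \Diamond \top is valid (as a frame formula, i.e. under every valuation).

Frame correspondent (Sahlqvist): \forall x \exists y Rxy — i.e. seriality.
(F1): ✓.
(F2): ✓.
(F3): fails — world w has no successor.
(F4): ✓.
(F5): fails — world t has no successor.

(F1), (F2), (F4)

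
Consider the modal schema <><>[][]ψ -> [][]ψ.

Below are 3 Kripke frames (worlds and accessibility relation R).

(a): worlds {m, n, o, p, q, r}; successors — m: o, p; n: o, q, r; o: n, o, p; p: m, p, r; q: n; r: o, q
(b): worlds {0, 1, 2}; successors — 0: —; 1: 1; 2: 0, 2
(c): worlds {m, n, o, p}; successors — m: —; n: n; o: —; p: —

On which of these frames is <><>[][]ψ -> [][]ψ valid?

Frame correspondent (Sahlqvist): forall x forall y forall z ((x R^2 y & x R^2 z) -> exists w (y R^2 w & z = w)) — i.e. a generalized confluence (Geach) condition.
(a): fails — mR²n, mR²m but no w with nR²w and m=w.
(b): fails — 2R²0, 2R²0 but no w with 0R²w and 0=w.
(c): ✓.

(c)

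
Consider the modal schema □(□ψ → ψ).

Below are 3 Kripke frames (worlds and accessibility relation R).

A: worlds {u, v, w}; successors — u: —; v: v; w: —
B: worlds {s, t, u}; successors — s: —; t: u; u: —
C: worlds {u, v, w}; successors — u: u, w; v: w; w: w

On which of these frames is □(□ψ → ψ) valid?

A, C

Frame correspondent (Sahlqvist): ∀x ∀y (Rxy → Ryy) — i.e. shift-reflexivity.
A: condition met.
B: fails — Rtu but not Ruu.
C: condition met.
Valid on: A, C.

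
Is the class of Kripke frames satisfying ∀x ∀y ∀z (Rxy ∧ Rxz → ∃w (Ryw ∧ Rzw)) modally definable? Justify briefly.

Yes, by ◇□r → □◇r

This is a Sahlqvist condition; the .2 axiom ◇□r → □◇r defines it.
Suppose ◇□r→□◇r is valid. Take Rxy, Rxz and set V(r)={w : Ryw}. Then □r at y so ◇□r at x, so □◇r at x, so ◇r at z, giving w with Rzw and Ryw.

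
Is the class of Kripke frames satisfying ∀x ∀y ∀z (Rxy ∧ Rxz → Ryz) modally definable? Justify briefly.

The condition is the Euclidean property. A defining modal formula is ◇r → □◇r.

Definable; ◇r → □◇r defines it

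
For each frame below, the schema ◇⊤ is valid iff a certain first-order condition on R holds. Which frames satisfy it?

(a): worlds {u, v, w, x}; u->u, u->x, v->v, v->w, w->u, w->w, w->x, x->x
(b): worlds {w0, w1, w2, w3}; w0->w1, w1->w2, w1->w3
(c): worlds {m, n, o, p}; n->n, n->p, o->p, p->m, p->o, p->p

The schema corresponds to seriality: ∀x ∃y Rxy.
(a): holds.
(b): fails — world w2 has no successor.
(c): fails — world m has no successor.
Valid on: (a).

(a)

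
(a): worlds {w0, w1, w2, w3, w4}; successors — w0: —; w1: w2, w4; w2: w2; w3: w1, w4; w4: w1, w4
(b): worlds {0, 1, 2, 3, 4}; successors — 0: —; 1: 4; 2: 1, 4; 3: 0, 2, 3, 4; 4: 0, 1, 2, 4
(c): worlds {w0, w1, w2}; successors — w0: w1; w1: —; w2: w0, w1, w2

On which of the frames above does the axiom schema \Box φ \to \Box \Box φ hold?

This is the axiom for transitivity; its first-order frame correspondent is \forall x \forall y \forall z (Rxy \wedge Ryz \to Rxz).
(a): fails — Rw3w1 and Rw1w2 but not Rw3w2.
(b): fails — R34 and R41 but not R31.
(c): holds.

(c)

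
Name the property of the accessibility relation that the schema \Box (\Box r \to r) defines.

Suppose □(□r→r) is valid. Take Rxy and set V(r)={w : Ryw}. Then at y, □r holds; since □(□r→r) at x, □r→r at y, so r at y, i.e. Ryy.
Conversely, on a frame with shift-reflexivity the schema holds at every world under every valuation.
Frame condition: \forall x \forall y (Rxy \to Ryy).

shift-reflexivity: \forall x \forall y (Rxy \to Ryy)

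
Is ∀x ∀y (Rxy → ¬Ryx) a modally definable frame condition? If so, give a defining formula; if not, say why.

Not definable by any modal formula

Modal frame validity is preserved under surjective bounded morphisms.
The 5-cycle (worlds w0,w1,w2,w3,w4 with w0→w1→w2→w3→w4→w0) is asymmetric. Mapping every world to a single reflexive point • is a surjective bounded morphism, and the reflexive point is not asymmetric (R•• but asymmetry requires ¬R••).
So no modal formula (or set of formulas) defines exactly the asymmetric frames.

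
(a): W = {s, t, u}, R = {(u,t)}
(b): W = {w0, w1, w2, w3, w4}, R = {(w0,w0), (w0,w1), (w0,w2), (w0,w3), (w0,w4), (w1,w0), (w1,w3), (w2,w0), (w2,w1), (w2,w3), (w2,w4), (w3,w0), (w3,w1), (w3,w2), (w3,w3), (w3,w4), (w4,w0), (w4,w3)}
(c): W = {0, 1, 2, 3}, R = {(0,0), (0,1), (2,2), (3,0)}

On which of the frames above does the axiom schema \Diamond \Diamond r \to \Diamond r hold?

The schema corresponds to transitivity: \forall x \forall y \forall z (Rxy \wedge Ryz \to Rxz).
(a): holds.
(b): fails — Rw1w0 and Rw0w4 but not Rw1w4.
(c): fails — R30 and R01 but not R31.

(a)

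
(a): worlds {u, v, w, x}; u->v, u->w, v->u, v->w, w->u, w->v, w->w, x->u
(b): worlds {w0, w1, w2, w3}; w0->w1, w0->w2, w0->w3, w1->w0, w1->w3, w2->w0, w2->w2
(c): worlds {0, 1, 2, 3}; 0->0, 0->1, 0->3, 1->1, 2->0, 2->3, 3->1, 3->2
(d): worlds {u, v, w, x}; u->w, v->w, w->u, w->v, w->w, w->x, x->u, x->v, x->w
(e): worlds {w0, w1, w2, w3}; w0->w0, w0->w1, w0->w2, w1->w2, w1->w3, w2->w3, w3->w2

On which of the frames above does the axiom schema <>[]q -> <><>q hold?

(a), (c), (d), (e)

Frame correspondent (Sahlqvist): forall x forall y (xRy -> exists w (yRw & x R^2 w)) — i.e. a generalized confluence (Geach) condition.
(a): satisfies the condition.
(b): fails — w0Rw3 but no w with w3Rw and w0R²w.
(c): satisfies the condition.
(d): satisfies the condition.
(e): satisfies the condition.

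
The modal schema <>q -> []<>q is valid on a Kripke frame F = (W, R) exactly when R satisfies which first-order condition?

Suppose ◇q→□◇q is valid. Take Rxy, Rxz and set V(q)={y}. Then ◇q at x, so □◇q at x, so ◇q at z, so some w with Rzw has q; w=y, i.e. Rzy. By symmetry of the argument, Ryz.

the Euclidean property: forall x forall y forall z (Rxy & Rxz -> Ryz)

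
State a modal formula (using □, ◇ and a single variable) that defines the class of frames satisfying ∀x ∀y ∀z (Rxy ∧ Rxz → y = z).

The condition is partial functionality. The CD schema ◇ψ → □ψ defines it.

◇ψ → □ψ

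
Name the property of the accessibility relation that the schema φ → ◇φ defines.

This schema is equivalent to the T axiom □φ → φ.
Its frame correspondent is reflexivity — ∀x Rxx.

Reflexivity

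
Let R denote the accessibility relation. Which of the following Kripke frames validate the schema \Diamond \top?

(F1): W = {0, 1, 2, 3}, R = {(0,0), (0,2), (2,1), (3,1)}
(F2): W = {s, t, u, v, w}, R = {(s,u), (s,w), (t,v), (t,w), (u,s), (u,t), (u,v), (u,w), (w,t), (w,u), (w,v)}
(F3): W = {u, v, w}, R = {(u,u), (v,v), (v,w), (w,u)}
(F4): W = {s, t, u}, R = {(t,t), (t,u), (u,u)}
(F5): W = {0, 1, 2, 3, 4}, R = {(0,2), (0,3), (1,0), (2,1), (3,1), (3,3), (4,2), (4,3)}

This is the axiom for seriality; its first-order frame correspondent is \forall x \exists y Rxy.
(F1): fails — world 1 has no successor.
(F2): fails — world v has no successor.
(F3): holds.
(F4): fails — world s has no successor.
(F5): holds.
Valid on: (F3), (F5).

(F3), (F5)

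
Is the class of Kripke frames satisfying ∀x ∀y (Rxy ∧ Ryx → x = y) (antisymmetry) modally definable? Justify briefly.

No

If a class were modally definable it would be closed under surjective bounded morphisms (Goldblatt–Thomason).
The 6-cycle (worlds s,t,u,v,w,x with s→t→u→v→w→x→s) is antisymmetric. Sending even-indexed worlds to a and odd-indexed worlds to b is a surjective bounded morphism onto the two-world frame with a↔b, which is not antisymmetric.
Hence antisymmetry is not modally definable.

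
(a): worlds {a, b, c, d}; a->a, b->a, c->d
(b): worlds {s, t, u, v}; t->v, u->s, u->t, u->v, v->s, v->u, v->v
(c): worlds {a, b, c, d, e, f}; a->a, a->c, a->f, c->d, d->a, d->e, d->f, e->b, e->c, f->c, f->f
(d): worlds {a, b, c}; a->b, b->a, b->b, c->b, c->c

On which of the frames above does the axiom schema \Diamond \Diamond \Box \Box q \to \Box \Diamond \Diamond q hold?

The schema corresponds to a generalized confluence (Geach) condition: \forall x \forall y \forall z ((x R^2 y \wedge xRz) \to \exists w (y R^2 w \wedge z R^2 w)).
(a): ✓.
(b): fails — tR²s, tRv but no w with sR²w and vR²w.
(c): fails — cR²e, cRd but no w with eR²w and dR²w.
(d): ✓.
Valid on: (a), (d).

(a), (d)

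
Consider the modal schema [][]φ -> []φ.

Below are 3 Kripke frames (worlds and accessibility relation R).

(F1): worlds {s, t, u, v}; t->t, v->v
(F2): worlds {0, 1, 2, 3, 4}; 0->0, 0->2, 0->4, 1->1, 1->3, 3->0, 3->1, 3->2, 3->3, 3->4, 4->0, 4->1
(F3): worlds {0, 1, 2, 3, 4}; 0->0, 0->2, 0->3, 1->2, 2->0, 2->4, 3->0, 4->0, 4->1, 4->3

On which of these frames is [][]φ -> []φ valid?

Frame correspondent (Sahlqvist): forall x forall y (Rxy -> exists z (Rxz & Rzy)) — i.e. density.
(F1): ✓.
(F2): ✓.
(F3): fails — R12 but no z with R1z and Rz2.
Valid on: (F1), (F2).

(F1), (F2)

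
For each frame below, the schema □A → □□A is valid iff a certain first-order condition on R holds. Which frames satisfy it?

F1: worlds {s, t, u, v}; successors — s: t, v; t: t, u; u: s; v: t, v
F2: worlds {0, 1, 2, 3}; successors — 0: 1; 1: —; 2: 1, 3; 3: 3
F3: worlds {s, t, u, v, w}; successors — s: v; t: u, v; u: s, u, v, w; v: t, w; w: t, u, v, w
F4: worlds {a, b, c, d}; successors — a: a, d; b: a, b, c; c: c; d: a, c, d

This is the axiom for transitivity; its first-order frame correspondent is ∀x ∀y ∀z (Rxy ∧ Ryz → Rxz).
F1: fails — Rus and Rsv but not Ruv.
F2: ✓.
F3: fails — Ruv and Rvt but not Rut.
F4: fails — Rba and Rad but not Rbd.
Valid on: F2.

F2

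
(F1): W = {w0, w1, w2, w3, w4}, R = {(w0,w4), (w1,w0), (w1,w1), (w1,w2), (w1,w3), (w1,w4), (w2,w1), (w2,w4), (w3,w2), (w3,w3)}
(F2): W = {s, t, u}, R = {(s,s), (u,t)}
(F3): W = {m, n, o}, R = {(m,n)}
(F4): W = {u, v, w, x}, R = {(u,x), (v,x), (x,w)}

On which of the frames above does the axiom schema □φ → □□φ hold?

(F2), (F3)

The schema corresponds to transitivity: ∀x ∀y ∀z (Rxy ∧ Ryz → Rxz).
(F1): fails — Rw3w2 and Rw2w4 but not Rw3w4.
(F2): ✓.
(F3): ✓.
(F4): fails — Rvx and Rxw but not Rvw.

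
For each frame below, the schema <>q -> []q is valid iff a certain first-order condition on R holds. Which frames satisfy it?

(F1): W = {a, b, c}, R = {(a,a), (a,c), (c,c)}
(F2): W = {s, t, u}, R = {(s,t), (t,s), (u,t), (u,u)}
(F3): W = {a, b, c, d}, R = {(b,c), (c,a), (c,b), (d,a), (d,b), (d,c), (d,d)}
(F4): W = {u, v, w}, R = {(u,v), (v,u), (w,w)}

Frame correspondent (Sahlqvist): forall x forall y forall z (Rxy & Rxz -> y = z) — i.e. partial functionality.
(F1): fails — a sees both a and c.
(F2): fails — u sees both t and u.
(F3): fails — c sees both a and b.
(F4): holds.

(F4)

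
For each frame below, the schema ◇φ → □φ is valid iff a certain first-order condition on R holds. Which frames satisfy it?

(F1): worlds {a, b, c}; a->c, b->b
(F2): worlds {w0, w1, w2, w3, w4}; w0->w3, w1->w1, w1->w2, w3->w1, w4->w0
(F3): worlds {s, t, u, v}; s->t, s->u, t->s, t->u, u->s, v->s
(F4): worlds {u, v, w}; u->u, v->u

(F1), (F4)

Frame correspondent (Sahlqvist): ∀x ∀y ∀z (Rxy ∧ Rxz → y = z) — i.e. partial functionality.
(F1): ✓.
(F2): fails — w1 sees both w1 and w2.
(F3): fails — s sees both t and u.
(F4): ✓.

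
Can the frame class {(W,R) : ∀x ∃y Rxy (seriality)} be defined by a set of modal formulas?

The condition is seriality. A defining modal formula is □q → ◇q.

Definable; □q → ◇q defines it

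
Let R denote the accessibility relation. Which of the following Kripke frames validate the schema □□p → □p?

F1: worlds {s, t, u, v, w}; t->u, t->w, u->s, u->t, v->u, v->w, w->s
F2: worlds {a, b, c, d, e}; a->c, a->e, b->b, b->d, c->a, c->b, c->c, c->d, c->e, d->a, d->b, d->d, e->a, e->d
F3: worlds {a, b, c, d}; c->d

F2

Frame correspondent (Sahlqvist): ∀x ∀y (Rxy → ∃z (Rxz ∧ Rzy)) — i.e. density.
F1: fails — Rut but no z with Ruz and Rzt.
F2: satisfies the condition.
F3: fails — Rcd but no z with Rcz and Rzd.
Valid on: F2.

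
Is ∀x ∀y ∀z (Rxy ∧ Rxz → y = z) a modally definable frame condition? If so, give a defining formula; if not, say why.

The condition is partial functionality. A defining modal formula is ◇r → □r.
Suppose ◇r→□r is valid. Take Rxy, Rxz and set V(r)={y}. Then ◇r at x, so □r at x, so r at z, i.e. z=y.

Definable; ◇r → □r defines it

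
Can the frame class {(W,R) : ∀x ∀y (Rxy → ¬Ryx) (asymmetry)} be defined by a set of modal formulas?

No — not modally definable

Any modally definable frame class is closed under surjective bounded morphisms.
The 4-cycle (worlds s,t,u,v with s→t→u→v→s) is asymmetric. Mapping every world to a single reflexive point • is a surjective bounded morphism, and the reflexive point is not asymmetric (R•• but asymmetry requires ¬R••).
Hence asymmetry is not modally definable.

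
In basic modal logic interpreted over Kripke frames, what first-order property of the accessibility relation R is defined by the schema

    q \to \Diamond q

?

Reflexivity

This is a form of the T axiom.
It corresponds to reflexivity: \forall x Rxx.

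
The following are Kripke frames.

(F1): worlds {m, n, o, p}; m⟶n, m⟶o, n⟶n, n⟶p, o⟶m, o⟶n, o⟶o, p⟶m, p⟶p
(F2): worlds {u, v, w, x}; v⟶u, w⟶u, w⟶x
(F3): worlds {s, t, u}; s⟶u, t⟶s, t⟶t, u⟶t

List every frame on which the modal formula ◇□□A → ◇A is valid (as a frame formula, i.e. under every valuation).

(F1)

This is the axiom for a generalized confluence (Geach) condition; its first-order frame correspondent is ∀x ∀y (xRy → ∃w (yR²w ∧ xRw)).
(F1): holds.
(F2): fails — vRu but no t with uR²t and vRt.
(F3): fails — sRu but no w with uR²w and sRw.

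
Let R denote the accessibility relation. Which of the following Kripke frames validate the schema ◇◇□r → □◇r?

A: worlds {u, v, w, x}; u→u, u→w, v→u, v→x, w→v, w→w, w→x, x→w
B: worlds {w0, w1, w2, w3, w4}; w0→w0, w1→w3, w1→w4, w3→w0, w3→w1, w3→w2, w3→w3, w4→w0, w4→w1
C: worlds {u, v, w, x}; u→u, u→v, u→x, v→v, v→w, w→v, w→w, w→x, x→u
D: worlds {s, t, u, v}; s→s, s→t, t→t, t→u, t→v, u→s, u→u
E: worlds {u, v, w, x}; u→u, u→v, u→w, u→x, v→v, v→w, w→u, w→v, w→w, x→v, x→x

E

The schema corresponds to a generalized confluence (Geach) condition: ∀x ∀y ∀z ((xR²y ∧ xRz) → ∃w (yRw ∧ zRw)).
A: fails — wR²v, wRx but no t with vRt and xRt.
B: fails — w1R²w1, w1Rw4 but no w with w1Rw and w4Rw.
C: fails — uR²v, uRx but no t with vRt and xRt.
D: fails — sR²v, sRs but no w with vRw and sRw.
E: satisfies the condition.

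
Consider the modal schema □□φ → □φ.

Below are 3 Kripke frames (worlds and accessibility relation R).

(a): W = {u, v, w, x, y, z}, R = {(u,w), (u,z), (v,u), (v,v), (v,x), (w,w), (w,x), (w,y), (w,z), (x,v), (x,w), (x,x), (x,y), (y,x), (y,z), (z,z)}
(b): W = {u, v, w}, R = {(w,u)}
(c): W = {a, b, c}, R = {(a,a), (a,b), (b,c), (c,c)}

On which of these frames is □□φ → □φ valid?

(a), (c)

The schema corresponds to density: ∀x ∀y (Rxy → ∃z (Rxz ∧ Rzy)).
(a): holds.
(b): fails — Rwu but no z with Rwz and Rzu.
(c): holds.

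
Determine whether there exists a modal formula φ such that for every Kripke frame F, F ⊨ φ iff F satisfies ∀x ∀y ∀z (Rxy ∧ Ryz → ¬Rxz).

No

If a class were modally definable it would be closed under surjective bounded morphisms (Goldblatt–Thomason).
The 3-cycle (worlds s,t,u with s→t→u→s) is intransitive. Mapping every world to a single reflexive point • is a surjective bounded morphism; the reflexive point is not intransitive (R••∧R•• but R••).
So the class is not modally definable.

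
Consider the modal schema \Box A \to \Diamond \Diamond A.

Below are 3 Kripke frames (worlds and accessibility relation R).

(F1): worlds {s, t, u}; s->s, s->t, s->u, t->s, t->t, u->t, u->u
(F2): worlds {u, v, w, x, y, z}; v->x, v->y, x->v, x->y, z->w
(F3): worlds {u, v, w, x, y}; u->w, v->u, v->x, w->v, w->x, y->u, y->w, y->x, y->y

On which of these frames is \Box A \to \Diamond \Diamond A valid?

(F1)

The schema corresponds to a generalized confluence (Geach) condition: \forall x \exists w (xRw \wedge x R^2 w).
(F1): condition met.
(F2): fails — at u but no t with uRt and uR²t.
(F3): fails — at u but no t with uRt and uR²t.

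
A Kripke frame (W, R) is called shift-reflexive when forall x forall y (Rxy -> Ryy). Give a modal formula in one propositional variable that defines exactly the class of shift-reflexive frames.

This is shift-reflexivity; the standard corresponding axiom is T□: □(□r → r).
Suppose □(□r→r) is valid. Take Rxy and set V(r)={w : Ryw}. Then at y, □r holds; since □(□r→r) at x, □r→r at y, so r at y, i.e. Ryy.

□(□r → r)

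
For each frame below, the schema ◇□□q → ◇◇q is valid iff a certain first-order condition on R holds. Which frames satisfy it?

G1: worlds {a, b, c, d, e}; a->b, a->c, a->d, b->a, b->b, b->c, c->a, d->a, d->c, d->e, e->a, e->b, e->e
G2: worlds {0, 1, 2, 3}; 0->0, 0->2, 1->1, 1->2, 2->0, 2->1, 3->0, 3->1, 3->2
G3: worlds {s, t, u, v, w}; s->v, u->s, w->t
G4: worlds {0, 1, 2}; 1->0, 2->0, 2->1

Frame correspondent (Sahlqvist): ∀x ∀y (xRy → ∃w (yR²w ∧ xR²w)) — i.e. a generalized confluence (Geach) condition.
G1: condition met.
G2: condition met.
G3: fails — sRv but no w* with vR²w* and sR²w*.
G4: fails — 1R0 but no w with 0R²w and 1R²w.

G1, G2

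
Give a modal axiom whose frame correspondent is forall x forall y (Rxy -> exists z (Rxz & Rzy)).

□□q → □q

The condition is density. The C4 schema □□q → □q defines it.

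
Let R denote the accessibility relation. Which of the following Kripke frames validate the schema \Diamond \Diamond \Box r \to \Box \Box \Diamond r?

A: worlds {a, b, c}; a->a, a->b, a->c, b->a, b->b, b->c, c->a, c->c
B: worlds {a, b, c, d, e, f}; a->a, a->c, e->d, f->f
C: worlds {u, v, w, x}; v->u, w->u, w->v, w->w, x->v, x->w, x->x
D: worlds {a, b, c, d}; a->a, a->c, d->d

A

This is the axiom for a generalized confluence (Geach) condition; its first-order frame correspondent is \forall x \forall y \forall z ((x R^2 y \wedge x R^2 z) \to \exists w (yRw \wedge zRw)).
A: condition met.
B: fails — aR²a, aR²c but no w with aRw and cRw.
C: fails — wR²u, wR²u but no t with uRt and uRt.
D: fails — aR²a, aR²c but no w with aRw and cRw.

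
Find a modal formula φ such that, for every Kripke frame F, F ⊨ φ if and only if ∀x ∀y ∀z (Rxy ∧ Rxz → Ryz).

◇ψ → □◇ψ

The condition is the Euclidean property. The 5 schema ◇ψ → □◇ψ defines it.
Suppose ◇ψ→□◇ψ is valid. Take Rxy, Rxz and set V(ψ)={y}. Then ◇ψ at x, so □◇ψ at x, so ◇ψ at z, so some w with Rzw has ψ; w=y, i.e. Rzy. By symmetry of the argument, Ryz.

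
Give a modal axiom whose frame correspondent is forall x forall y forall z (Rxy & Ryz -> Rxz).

This is transitivity; the standard corresponding axiom is 4: □q → □□q.

□q → □□q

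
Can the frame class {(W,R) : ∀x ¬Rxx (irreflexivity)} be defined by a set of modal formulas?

Not definable by any modal formula

Modal frame validity is preserved under surjective bounded morphisms.
The 2-cycle (worlds s,t with s→t→s) is irreflexive, and the map sending every world to a single reflexive point • is a surjective bounded morphism (forth: every edge maps to (•,•); back: every world has a successor). So any modal formula valid on the 2-cycle is also valid on the reflexive point, which is not irreflexive.
So no modal formula (or set of formulas) defines exactly the irreflexive frames.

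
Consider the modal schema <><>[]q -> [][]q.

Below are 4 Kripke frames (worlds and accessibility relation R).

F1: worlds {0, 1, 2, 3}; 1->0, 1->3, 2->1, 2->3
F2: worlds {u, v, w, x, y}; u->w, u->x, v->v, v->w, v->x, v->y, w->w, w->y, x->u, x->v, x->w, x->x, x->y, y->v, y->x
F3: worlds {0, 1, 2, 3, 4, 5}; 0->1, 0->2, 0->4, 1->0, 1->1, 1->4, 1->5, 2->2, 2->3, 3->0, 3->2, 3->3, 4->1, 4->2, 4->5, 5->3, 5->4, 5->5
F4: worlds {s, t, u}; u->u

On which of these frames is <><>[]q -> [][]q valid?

F4

Frame correspondent (Sahlqvist): forall x forall y forall z ((x R^2 y & x R^2 z) -> exists w (yRw & z = w)) — i.e. a generalized confluence (Geach) condition.
F1: fails — 2R²0, 2R²0 but no w with 0Rw and 0=w.
F2: fails — uR²u, uR²u but no t with uRt and u=t.
F3: fails — 0R²0, 0R²0 but no w with 0Rw and 0=w.
F4: satisfies the condition.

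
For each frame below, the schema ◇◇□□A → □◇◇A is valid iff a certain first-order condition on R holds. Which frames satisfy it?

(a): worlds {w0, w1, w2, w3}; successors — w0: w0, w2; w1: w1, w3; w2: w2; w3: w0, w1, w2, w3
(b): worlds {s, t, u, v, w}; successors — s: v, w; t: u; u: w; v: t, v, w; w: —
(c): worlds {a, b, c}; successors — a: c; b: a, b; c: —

Frame correspondent (Sahlqvist): ∀x ∀y ∀z ((xR²y ∧ xRz) → ∃w (yR²w ∧ zR²w)) — i.e. a generalized confluence (Geach) condition.
(a): holds.
(b): fails — sR²t, sRw but no w* with tR²w* and wR²w*.
(c): fails — bR²a, bRa but no w with aR²w and aR²w.
Valid on: (a).

(a)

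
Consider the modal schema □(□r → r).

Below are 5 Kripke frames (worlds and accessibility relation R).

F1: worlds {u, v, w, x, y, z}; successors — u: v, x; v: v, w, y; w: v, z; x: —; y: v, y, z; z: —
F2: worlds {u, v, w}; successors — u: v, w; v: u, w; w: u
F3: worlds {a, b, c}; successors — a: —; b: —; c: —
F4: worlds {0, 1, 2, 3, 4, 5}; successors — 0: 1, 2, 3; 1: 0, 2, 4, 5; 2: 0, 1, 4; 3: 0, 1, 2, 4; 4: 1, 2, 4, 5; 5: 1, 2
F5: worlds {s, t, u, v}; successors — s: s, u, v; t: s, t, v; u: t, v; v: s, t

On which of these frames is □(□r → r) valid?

Frame correspondent (Sahlqvist): ∀x ∀y (Rxy → Ryy) — i.e. shift-reflexivity.
F1: fails — Rvw but not Rww.
F2: fails — Ruv but not Rvv.
F3: satisfies the condition.
F4: fails — R12 but not R22.
F5: fails — Ruv but not Rvv.
Valid on: F3.

F3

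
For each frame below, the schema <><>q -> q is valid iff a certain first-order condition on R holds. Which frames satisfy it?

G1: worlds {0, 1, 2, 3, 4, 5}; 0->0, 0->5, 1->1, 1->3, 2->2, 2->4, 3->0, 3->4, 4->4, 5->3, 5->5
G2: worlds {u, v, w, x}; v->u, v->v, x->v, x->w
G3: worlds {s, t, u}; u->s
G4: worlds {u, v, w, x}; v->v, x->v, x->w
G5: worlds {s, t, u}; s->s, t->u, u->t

The schema corresponds to a generalized confluence (Geach) condition: forall x forall y (x R^2 y -> exists w (y = w & x = w)).
G1: fails — 0R²3 but 3 ≠ 0.
G2: fails — vR²u but u ≠ v.
G3: condition met.
G4: fails — xR²v but v ≠ x.
G5: condition met.
Valid on: G3, G5.

G3, G5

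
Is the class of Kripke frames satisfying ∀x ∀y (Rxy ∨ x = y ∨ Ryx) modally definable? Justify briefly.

No — not modally definable

Any modally definable frame class is closed under disjoint unions.
Take 4 disjoint single-world reflexive frames: each is trivially connected, but their disjoint union has 4 worlds with no edge between distinct components, so it is not connected.
Hence connectedness of R is not modally definable.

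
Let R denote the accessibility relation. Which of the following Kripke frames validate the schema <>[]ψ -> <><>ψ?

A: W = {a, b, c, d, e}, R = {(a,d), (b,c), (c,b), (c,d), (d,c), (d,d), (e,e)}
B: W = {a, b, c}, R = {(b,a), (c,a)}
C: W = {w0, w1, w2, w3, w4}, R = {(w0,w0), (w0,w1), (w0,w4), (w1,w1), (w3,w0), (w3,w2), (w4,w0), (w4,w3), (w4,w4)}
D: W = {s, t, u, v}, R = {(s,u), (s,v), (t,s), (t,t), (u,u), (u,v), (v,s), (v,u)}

A, D

This is the axiom for a generalized confluence (Geach) condition; its first-order frame correspondent is forall x forall y (xRy -> exists w (yRw & x R^2 w)).
A: holds.
B: fails — bRa but no w with aRw and bR²w.
C: fails — w3Rw2 but no w with w2Rw and w3R²w.
D: holds.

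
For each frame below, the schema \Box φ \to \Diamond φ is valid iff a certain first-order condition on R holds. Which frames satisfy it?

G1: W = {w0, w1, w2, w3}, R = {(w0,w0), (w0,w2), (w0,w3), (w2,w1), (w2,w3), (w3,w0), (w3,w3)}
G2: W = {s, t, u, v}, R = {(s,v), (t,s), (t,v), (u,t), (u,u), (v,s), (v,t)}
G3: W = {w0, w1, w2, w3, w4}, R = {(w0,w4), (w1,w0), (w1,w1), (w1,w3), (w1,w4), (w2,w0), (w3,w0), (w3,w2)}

This is the axiom for seriality; its first-order frame correspondent is \forall x \exists y Rxy.
G1: fails — world w1 has no successor.
G2: holds.
G3: fails — world w4 has no successor.
Valid on: G2.

G2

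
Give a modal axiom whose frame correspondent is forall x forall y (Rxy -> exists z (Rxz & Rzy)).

□□r → □r

The condition is density. The C4 schema □□r → □r defines it.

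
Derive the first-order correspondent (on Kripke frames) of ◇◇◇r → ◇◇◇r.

∀x ∀y (xR³y → ∃w (y = w ∧ xR³w))

This is a Sahlqvist (Geach-type) schema ◇^3□^0r → □^0◇^3r.
Minimal-valuation argument: fix x; take any y with xR^3y and any z with xR^0z. Set V(r) to the set of worlds R-reachable from y in exactly 0 steps. Then □^0r holds at y, so the antecedent holds at x; validity forces ◇^3r at z, giving a w with zR^3w and yR^0w.
First-order correspondent: ∀x ∀y (xR³y → ∃w (y = w ∧ xR³w)).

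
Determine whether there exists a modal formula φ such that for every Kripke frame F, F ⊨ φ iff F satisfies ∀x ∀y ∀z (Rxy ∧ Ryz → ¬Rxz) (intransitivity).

If a class were modally definable it would be closed under surjective bounded morphisms (Goldblatt–Thomason).
The 3-cycle (worlds w0,w1,w2 with w0→w1→w2→w0) is intransitive. Mapping every world to a single reflexive point • is a surjective bounded morphism; the reflexive point is not intransitive (R••∧R•• but R••).
So no modal formula (or set of formulas) defines exactly the intransitive frames.

No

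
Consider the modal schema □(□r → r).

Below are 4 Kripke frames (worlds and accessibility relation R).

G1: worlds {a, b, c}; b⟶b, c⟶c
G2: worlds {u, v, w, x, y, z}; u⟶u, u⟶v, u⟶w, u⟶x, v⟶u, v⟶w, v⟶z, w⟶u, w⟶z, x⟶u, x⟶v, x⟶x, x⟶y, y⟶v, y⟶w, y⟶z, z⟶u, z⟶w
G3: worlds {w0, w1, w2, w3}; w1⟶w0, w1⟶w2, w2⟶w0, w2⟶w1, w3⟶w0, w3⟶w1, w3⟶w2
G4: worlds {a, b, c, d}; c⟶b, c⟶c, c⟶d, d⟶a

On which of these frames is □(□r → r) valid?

G1

Frame correspondent (Sahlqvist): ∀x ∀y (Rxy → Ryy) — i.e. shift-reflexivity.
G1: condition met.
G2: fails — Ruv but not Rvv.
G3: fails — Rw1w2 but not Rw2w2.
G4: fails — Rda but not Raa.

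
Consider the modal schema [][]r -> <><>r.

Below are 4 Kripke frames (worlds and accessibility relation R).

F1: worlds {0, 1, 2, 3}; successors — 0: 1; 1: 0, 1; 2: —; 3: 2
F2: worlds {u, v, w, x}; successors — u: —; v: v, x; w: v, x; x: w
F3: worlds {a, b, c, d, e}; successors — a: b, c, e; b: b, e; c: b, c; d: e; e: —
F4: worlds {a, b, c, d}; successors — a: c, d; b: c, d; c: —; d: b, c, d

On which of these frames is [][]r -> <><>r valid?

This is the axiom for a generalized confluence (Geach) condition; its first-order frame correspondent is forall x exists w (x R^2 w & x R^2 w).
F1: fails — at 2 but no w with 2R²w and 2R²w.
F2: fails — at u but no t with uR²t and uR²t.
F3: fails — at d but no w with dR²w and dR²w.
F4: fails — at c but no w with cR²w and cR²w.
Valid on no frame.

none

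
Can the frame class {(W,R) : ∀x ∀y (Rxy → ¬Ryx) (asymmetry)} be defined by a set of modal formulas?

Any modally definable frame class is closed under surjective bounded morphisms.
The 5-cycle (worlds a,b,c,d,e with a→b→c→d→e→a) is asymmetric. Mapping every world to a single reflexive point • is a surjective bounded morphism, and the reflexive point is not asymmetric (R•• but asymmetry requires ¬R••).
Hence asymmetry is not modally definable.

Not modally definable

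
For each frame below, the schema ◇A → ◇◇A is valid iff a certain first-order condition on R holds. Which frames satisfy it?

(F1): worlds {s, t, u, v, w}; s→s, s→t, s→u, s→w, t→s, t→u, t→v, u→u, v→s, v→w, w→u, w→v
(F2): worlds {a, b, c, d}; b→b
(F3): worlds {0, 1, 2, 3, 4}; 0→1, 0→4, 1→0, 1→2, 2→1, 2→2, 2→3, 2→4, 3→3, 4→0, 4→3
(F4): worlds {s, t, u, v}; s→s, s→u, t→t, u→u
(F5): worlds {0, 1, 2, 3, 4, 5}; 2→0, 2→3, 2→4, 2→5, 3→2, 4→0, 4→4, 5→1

(F2), (F4)

Frame correspondent (Sahlqvist): ∀x ∀y (xRy → ∃w (y = w ∧ xR²w)) — i.e. a generalized confluence (Geach) condition.
(F1): fails — tRv but no w* with v=w* and tR²w*.
(F2): satisfies the condition.
(F3): fails — 0R1 but no w with 1=w and 0R²w.
(F4): satisfies the condition.
(F5): fails — 2R3 but no w with 3=w and 2R²w.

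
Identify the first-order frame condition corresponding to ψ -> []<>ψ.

symmetry: forall x forall y (Rxy -> Ryx)

This schema is the B axiom.
It corresponds to symmetry: forall x forall y (Rxy -> Ryx).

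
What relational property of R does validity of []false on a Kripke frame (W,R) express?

emptiness of R

□⊥ is valid iff no world has any successor (otherwise □⊥ fails at any world with one).
Conversely, on a frame with emptiness of R the schema holds at every world under every valuation.
So the correspondent is emptiness of R.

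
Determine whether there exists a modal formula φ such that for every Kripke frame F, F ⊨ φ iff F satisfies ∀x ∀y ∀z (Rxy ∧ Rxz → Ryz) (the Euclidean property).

Yes: it is the Euclidean property, defined by the 5 schema ◇p → □◇p.
Suppose ◇p→□◇p is valid. Take Rxy, Rxz and set V(p)={y}. Then ◇p at x, so □◇p at x, so ◇p at z, so some w with Rzw has p; w=y, i.e. Rzy. By symmetry of the argument, Ryz.

Yes — defined by ◇p → □◇p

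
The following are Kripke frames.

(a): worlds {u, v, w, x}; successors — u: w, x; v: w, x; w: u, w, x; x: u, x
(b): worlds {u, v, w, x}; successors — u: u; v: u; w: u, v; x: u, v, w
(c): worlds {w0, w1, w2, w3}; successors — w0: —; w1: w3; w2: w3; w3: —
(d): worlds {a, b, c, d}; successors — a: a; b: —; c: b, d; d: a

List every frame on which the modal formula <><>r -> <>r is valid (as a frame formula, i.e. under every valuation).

Frame correspondent (Sahlqvist): forall x forall y forall z (Rxy & Ryz -> Rxz) — i.e. transitivity.
(a): fails — Ruw and Rwu but not Ruu.
(b): holds.
(c): holds.
(d): fails — Rcd and Rda but not Rca.

(b), (c)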